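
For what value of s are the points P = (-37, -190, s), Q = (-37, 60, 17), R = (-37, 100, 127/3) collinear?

Direction QR = (0, 40, 76/3). From the y-coordinate of P, the parameter along the line is τ = (-190 − 60)/40 = -25/4.
Then s = 17 + (-25/4)·(76/3) = -424/3.

-424/3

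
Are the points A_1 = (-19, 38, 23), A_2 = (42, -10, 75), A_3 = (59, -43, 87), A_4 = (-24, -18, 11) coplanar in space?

A normal to the plane through A_1, A_2, A_3 is n = A_1A_2 × A_1A_3 = (1140, 152, -1197).
The plane has equation n·P = -43415. For A_4: n·A_4 = -43263.
-43263 ≠ -43415, so A_4 is off the plane.

No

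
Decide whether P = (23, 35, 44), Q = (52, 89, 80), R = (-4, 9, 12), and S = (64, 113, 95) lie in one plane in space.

Yes

With P as base: PQ = (29, 54, 36), PR = (-27, -26, -32), PS = (41, 78, 51).
PR × PS = (1170, 65, -1040).
PQ · (PR × PS) = 0.
The scalar triple product vanishes, so the four points are coplanar.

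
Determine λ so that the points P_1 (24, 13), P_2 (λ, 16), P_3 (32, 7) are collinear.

20

Collinearity: (P_2 − P_1) must be parallel to (P_3 − P_1) = (8, -6).
Cross-multiplying the components: (λ − 24)·(-6) = (3)·(8).
Solving gives λ = 20.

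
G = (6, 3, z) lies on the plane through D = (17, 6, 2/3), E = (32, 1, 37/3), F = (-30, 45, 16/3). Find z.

-59/3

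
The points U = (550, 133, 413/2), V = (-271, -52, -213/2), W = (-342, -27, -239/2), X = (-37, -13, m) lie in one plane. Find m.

-22

Coplanarity ⇔ det[UV; UW; UX] = 0.
Expanding, this is linear in m: (-33660)m + (-740520) = 0.
So m = -22.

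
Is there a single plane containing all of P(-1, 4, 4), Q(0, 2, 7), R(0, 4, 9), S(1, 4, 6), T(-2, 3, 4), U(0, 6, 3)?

The plane through P, Q, R has normal n = PQ × PR = (-10, -2, 2) and equation n·X = 10.
Checking the remaining points: n·S = -6, n·T = 22, n·U = -6.
Since n·S = -6 ≠ 10, S is off the plane and the points are not all coplanar.

No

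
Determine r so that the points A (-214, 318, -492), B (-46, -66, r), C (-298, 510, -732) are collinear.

-12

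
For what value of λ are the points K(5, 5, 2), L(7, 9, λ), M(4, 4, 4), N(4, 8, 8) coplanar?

0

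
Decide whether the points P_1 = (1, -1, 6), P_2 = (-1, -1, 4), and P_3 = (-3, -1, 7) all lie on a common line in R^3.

No

P_1P_2 = (-2, 0, -2), P_1P_3 = (-4, 0, 1).
P_1P_2 × P_1P_3 = (0, 10, 0).
The cross product is nonzero, so the points do not lie on one line.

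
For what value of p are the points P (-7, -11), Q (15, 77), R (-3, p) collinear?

5

Collinearity: (R − P) must be parallel to (Q − P) = (22, 88).
Cross-multiplying the components: (p − (-11))·(22) = (4)·(88).
Solving gives p = 5.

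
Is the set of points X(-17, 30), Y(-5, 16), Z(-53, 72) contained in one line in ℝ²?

Yes

XY = (12, -14), XZ = (-36, 42).
Checking proportionality: XZ = -3·XY, so the vectors are parallel and the points are collinear.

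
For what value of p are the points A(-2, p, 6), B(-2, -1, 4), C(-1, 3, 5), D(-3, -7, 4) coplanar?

Coplanarity ⇔ det[AB; AC; AD] = 0.
Expanding, this is linear in p: (1)p + (5) = 0.
So p = -5.

-5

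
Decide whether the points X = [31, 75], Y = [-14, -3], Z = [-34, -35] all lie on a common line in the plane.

No

XY = (-45, -78), XZ = (-65, -110).
det[XY; XZ] = (-45)(-110) − (-78)(-65) = -120.
The determinant is nonzero, so they are not collinear.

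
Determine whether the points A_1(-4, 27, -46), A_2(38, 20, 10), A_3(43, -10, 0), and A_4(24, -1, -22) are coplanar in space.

Yes

A normal to the plane through A_1, A_2, A_3 is n = A_1A_2 × A_1A_3 = (1750, 700, -1225).
The plane has equation n·P = 68250. For A_4: n·A_4 = 68250.
Equal, so A_4 lies in the plane and all four are coplanar.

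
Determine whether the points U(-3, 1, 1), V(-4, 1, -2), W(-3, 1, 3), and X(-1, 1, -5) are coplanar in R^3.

Yes

A normal to the plane through U, V, W is n = UV × UW = (0, 2, 0).
The plane has equation n·P = 2. For X: n·X = 2.
Equal, so X lies in the plane and all four are coplanar.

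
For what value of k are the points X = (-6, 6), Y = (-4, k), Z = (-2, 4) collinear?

The three points are collinear iff det[XY; XZ] = 0.
This determinant is linear in k: (-4)k + (20) = 0, so k = 5.

5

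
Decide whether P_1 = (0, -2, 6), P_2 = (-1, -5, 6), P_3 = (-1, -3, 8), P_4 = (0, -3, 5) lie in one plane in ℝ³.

Yes

The four points are coplanar iff the 3×3 determinant with rows P_1P_2, P_1P_3, P_1P_4 is zero.
Rows: (-1, -3, 0), (-1, -1, 2), (0, -1, -1).
Expanding along the first row: (-1)(3) − (-3)(1) + (0)(1) = 0.
Zero determinant ⇒ coplanar.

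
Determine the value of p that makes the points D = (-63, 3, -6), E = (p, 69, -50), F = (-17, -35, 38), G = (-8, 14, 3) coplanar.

-41

Coplanarity ⇔ det[DE; DF; DG] = 0.
Expanding, this is linear in p: (-826)p + (-33866) = 0.
So p = -41.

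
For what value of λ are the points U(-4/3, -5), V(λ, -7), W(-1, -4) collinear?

-2

Collinearity: (V − U) must be parallel to (W − U) = (1/3, 1).
Cross-multiplying the components: (λ − (-4/3))·(1) = (-2)·(1/3).
Solving gives λ = -2.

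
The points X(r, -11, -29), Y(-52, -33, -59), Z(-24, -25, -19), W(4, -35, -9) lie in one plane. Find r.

-59

Coplanarity ⇔ det[XY; XZ; XW] = 0.
Expanding, this is linear in r: (-480)r + (-28320) = 0.
So r = -59.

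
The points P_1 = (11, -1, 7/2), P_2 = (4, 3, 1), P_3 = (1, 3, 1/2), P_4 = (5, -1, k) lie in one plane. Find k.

5/2

Normal to plane P_1P_2P_3: n = (-2, 4, 12); plane equation n·P = 16.
Requiring n·P_4 = 16: (12)k + (-14) = 16.
So k = 5/2.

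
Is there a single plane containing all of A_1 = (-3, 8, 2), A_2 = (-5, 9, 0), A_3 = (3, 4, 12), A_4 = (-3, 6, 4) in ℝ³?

With A_1 as base: A_1A_2 = (-2, 1, -2), A_1A_3 = (6, -4, 10), A_1A_4 = (0, -2, 2).
A_1A_3 × A_1A_4 = (12, -12, -12).
A_1A_2 · (A_1A_3 × A_1A_4) = -12.
Since -12 ≠ 0, the four points are not coplanar.

No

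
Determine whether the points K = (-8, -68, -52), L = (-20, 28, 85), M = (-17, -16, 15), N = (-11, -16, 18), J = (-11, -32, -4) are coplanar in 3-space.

No

The plane through K, L, M has normal n = KL × KM = (-692, -429, 240) and equation n·P = 22228.
Checking the remaining points: n·N = 18796, n·J = 20380.
Since n·N = 18796 ≠ 22228, N is off the plane and the points are not all coplanar.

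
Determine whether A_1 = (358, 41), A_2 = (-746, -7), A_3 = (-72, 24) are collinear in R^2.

No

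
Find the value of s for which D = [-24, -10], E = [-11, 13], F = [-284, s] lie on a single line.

Collinearity: (F − D) must be parallel to (E − D) = (13, 23).
Cross-multiplying the components: (s − (-10))·(13) = (-260)·(23).
Solving gives s = -470.

-470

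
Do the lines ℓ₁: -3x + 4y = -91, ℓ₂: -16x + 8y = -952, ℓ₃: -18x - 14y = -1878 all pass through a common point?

Intersecting ℓ₁ and ℓ₂: solving the 2×2 system gives (x, y) = (77, 35).
Substitute into ℓ₃: (-18)(77) + (-14)(35) = -1876.
But ℓ₃ requires -1878 ≠ -1876, so the three lines have no common point.

No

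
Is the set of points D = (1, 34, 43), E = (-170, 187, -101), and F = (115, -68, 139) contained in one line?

DE = (-171, 153, -144), DF = (114, -102, 96).
Each component of DF is -2/3 times the corresponding component of DE, so DF = -2/3·DE and the points are collinear.

Yes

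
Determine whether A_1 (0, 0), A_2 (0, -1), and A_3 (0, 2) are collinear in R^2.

A_1A_2 = (0, -1), A_1A_3 = (0, 2).
det[A_1A_2; A_1A_3] = (0)(2) − (-1)(0) = 0.
The determinant is zero, so the points are collinear.

Yes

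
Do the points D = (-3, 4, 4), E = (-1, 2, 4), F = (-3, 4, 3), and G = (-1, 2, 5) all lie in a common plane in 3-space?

Yes

The four points are coplanar iff the 3×3 determinant with rows DE, DF, DG is zero.
Rows: (2, -2, 0), (0, 0, -1), (2, -2, 1).
Expanding along the first row: (2)(-2) − (-2)(2) + (0)(0) = 0.
Zero determinant ⇒ coplanar.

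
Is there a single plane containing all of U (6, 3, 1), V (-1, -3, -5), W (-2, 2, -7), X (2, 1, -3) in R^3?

No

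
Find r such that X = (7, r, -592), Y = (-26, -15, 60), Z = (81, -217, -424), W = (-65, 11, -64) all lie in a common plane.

-157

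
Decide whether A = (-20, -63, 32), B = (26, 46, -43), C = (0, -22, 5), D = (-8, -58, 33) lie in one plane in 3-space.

With A as base: AB = (46, 109, -75), AC = (20, 41, -27), AD = (12, 5, 1).
AC × AD = (176, -344, -392).
AB · (AC × AD) = 0.
The scalar triple product vanishes, so the four points are coplanar.

Yes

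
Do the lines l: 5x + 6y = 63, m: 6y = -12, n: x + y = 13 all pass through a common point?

Intersecting l and m: solving the 2×2 system gives (x, y) = (15, -2).
Substitute into n: (1)(15) + (1)(-2) = 13.
This equals 13, so (15, -2) lies on all three lines and they are concurrent.

Yes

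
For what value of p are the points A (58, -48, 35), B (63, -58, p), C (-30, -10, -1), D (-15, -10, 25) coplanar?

The points are coplanar iff AB · (AC × AD) = 0.
Expanding, this is linear in p: (-570)p + (7410) = 0.
So p = 13.

13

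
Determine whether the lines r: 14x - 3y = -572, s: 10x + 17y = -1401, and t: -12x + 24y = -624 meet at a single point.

Intersecting r and s: solving the 2×2 system gives (x, y) = (-13927/268, -6947/134).
Substitute into t: (-12)(-13927/268) + (24)(-6947/134) = -41583/67.
But t requires -624 ≠ -41583/67, so the three lines have no common point.

No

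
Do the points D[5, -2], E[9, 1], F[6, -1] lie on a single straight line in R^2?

No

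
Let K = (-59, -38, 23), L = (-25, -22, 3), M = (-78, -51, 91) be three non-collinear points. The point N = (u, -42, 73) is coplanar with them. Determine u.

A normal to the plane is n = KL × KM = (828, -1932, -138).
N lies in the plane iff n · KN = 0.
This gives (828)u + (49680) = 0, so u = -60.

-60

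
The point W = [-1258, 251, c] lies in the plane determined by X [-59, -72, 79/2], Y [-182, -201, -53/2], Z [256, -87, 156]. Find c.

Coplanarity requires XY · (XZ × XW) = 0.
XY = (-123, -129, -66), XZ = (315, -15, 233/2); the triple product is linear in c with coefficient 42480 and constant term 15441480.
Setting it to zero: c = -727/2.

-727/2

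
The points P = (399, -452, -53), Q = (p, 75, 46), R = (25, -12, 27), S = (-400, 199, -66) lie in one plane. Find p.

Normal to plane PRS: n = (-57800, -68782, 108086); plane equation n·X = 2298706.
Requiring n·Q = 2298706: (-57800)p + (-186694) = 2298706.
So p = -43.

-43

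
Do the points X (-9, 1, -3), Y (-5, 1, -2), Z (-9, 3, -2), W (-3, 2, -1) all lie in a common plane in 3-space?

A normal to the plane through X, Y, Z is n = XY × XZ = (-2, -4, 8).
The plane has equation n·P = -10. For W: n·W = -10.
Equal, so W lies in the plane and all four are coplanar.

Yes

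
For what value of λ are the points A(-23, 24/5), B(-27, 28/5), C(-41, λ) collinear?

42/5

The three points are collinear iff det[AB; AC] = 0.
This determinant is linear in λ: (-4)λ + (168/5) = 0, so λ = 42/5.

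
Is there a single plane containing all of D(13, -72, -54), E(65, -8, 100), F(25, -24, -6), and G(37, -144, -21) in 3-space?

Yes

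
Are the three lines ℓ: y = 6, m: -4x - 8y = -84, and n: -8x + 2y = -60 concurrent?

Intersecting ℓ and m: solving the 2×2 system gives (x, y) = (9, 6).
Substitute into n: (-8)(9) + (2)(6) = -60.
This equals -60, so (9, 6) lies on all three lines and they are concurrent.

Yes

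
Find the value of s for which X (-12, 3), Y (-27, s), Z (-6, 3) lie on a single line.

Collinearity: (Y − X) must be parallel to (Z − X) = (6, 0).
Cross-multiplying the components: (s − 3)·(6) = (-15)·(0).
Solving gives s = 3.

3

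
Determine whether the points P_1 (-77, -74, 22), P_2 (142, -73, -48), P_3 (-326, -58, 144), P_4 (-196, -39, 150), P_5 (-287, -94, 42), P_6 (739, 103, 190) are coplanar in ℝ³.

No

The plane through P_1, P_2, P_3 has normal n = P_1P_2 × P_1P_3 = (1242, -9288, 3753) and equation n·P = 674244.
Checking the remaining points: n·P_4 = 681750, n·P_5 = 674244, n·P_6 = 674244.
Since n·P_4 = 681750 ≠ 674244, P_4 is off the plane and the points are not all coplanar.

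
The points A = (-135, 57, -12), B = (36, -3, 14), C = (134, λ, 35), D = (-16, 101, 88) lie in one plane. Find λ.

The points are coplanar iff AB · (AC × AD) = 0.
Expanding, this is linear in λ: (14006)λ + (434186) = 0.
So λ = -31.

-31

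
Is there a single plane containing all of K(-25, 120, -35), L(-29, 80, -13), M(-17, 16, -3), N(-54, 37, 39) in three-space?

Yes

A normal to the plane through K, L, M is n = KL × KM = (1008, 304, 736).
The plane has equation n·P = -14480. For N: n·N = -14480.
Equal, so N lies in the plane and all four are coplanar.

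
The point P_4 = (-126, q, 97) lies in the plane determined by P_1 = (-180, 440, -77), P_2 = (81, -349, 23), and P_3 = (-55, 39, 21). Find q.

A normal to the plane is n = P_1P_2 × P_1P_3 = (-37222, -13078, -6036).
P_4 lies in the plane iff n · P_1P_4 = 0.
This gives (-13078)q + (2694068) = 0, so q = 206.

206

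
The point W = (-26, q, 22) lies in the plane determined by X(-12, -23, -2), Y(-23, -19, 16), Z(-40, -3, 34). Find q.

-19

The plane through X, Y, Z has equation −216x − 108y − 108z = 5292.
Substituting W: (-108)q + (3240) = 5292, so q = -19.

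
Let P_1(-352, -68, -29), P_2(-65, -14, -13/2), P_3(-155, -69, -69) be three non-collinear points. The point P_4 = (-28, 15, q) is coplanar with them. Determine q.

Coplanarity requires P_1P_2 · (P_1P_3 × P_1P_4) = 0.
P_1P_2 = (287, 54, 45/2), P_1P_3 = (197, -1, -40); the triple product is linear in q with coefficient -10925 and constant term 622725/2.
Setting it to zero: q = 57/2.

57/2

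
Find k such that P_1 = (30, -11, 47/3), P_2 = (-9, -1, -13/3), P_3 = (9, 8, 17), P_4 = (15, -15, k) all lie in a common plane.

1

Normal to plane P_1P_2P_3: n = (1180/3, 472, -531); plane equation n·P = -1711.
Requiring n·P_4 = -1711: (-531)k + (-1180) = -1711.
So k = 1.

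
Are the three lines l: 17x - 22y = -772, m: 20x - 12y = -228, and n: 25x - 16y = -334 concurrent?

Intersecting l and m: solving the 2×2 system gives (x, y) = (18, 49).
Substitute into n: (25)(18) + (-16)(49) = -334.
This equals -334, so (18, 49) lies on all three lines and they are concurrent.

Yes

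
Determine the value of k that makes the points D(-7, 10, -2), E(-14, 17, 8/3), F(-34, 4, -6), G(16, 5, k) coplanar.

-16/3

The points are coplanar iff DE · (DF × DG) = 0.
Expanding, this is linear in k: (231)k + (1232) = 0.
So k = -16/3.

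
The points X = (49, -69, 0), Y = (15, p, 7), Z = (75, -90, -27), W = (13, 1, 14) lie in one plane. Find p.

8

Normal to plane XZW: n = (1596, 608, 1064); plane equation n·P = 36252.
Requiring n·Y = 36252: (608)p + (31388) = 36252.
So p = 8.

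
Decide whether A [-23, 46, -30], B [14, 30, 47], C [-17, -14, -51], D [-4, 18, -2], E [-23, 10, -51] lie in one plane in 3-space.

Yes

The plane through A, B, C has normal n = AB × AC = (4956, 1239, -2124) and equation n·P = 6726.
Checking the remaining points: n·D = 6726, n·E = 6726.
All equal 6726, so all 5 points lie in one plane.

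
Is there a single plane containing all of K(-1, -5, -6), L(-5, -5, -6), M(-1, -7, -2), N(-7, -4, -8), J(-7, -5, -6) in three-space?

Yes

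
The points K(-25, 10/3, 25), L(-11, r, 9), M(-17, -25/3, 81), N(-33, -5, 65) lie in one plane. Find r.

20/3

Normal to plane KMN: n = (0, -768, -160); plane equation n·P = -6560.
Requiring n·L = -6560: (-768)r + (-1440) = -6560.
So r = 20/3.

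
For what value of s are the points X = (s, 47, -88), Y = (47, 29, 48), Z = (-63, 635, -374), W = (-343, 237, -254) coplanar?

-233

The points are coplanar iff XY · (XZ × XW) = 0.
Expanding, this is linear in s: (95236)s + (22189988) = 0.
So s = -233.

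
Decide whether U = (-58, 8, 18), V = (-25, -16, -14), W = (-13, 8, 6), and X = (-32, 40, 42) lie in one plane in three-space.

Yes

A normal to the plane through U, V, W is n = UV × UW = (288, -1044, 1080).
The plane has equation n·P = -5616. For X: n·X = -5616.
Equal, so X lies in the plane and all four are coplanar.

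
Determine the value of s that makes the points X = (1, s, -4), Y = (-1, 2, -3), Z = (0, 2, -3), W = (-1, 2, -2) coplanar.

Coplanarity ⇔ det[XY; XZ; XW] = 0.
Expanding, this is linear in s: (1)s + (-2) = 0.
So s = 2.

2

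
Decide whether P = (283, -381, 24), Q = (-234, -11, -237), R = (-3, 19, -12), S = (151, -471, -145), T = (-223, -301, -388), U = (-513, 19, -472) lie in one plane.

Yes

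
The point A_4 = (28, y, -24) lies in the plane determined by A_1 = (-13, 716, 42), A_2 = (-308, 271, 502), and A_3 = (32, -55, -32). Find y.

325

A normal to the plane is n = A_1A_2 × A_1A_3 = (387590, -1130, 247470).
A_4 lies in the plane iff n · A_1A_4 = 0.
This gives (-1130)y + (367250) = 0, so y = 325.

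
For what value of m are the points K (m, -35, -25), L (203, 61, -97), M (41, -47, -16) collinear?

Collinearity requires KL × KM = 0; each component is linear in m.
The y-component gives (81)m + (-4779) = 0, so m = 59.
The remaining components then also vanish.

59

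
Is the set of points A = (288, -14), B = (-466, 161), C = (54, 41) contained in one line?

No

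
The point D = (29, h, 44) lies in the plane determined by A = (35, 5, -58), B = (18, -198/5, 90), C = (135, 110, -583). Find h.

-167/5

A normal to the plane is n = AB × AC = (7875, 5875, 2675).
D lies in the plane iff n · AD = 0.
This gives (5875)h + (196225) = 0, so h = -167/5.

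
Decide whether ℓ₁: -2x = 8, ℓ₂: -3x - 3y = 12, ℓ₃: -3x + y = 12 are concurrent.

Lines aᵢx + bᵢy = cᵢ with pairwise distinct directions are concurrent exactly when det[aᵢ bᵢ cᵢ] = 0.
Here the determinant is 0.
It vanishes, so the lines are concurrent at (-4, 0).

Yes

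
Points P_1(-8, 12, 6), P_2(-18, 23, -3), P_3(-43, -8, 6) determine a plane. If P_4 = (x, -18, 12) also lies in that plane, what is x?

-41

A normal to the plane is n = P_1P_2 × P_1P_3 = (-180, 315, 585).
P_4 lies in the plane iff n · P_1P_4 = 0.
This gives (-180)x + (-7380) = 0, so x = -41.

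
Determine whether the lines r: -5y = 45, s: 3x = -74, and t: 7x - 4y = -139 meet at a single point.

The three lines meet at one point iff the augmented coefficient matrix [aᵢ bᵢ cᵢ] has rank < 3, i.e. its determinant vanishes.
Here the determinant is -35.
Nonzero, so no common point exists.

No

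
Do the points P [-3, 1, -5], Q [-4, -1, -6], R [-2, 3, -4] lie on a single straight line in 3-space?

PQ = (-1, -2, -1), PR = (1, 2, 1).
Each component of PR is -1 times the corresponding component of PQ, so PR = -1·PQ and the points are collinear.

Yes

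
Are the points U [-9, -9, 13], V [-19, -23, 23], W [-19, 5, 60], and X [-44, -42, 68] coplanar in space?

With U as base: UV = (-10, -14, 10), UW = (-10, 14, 47), UX = (-35, -33, 55).
UW × UX = (2321, -1095, 820).
UV · (UW × UX) = 320.
Since 320 ≠ 0, the four points are not coplanar.

No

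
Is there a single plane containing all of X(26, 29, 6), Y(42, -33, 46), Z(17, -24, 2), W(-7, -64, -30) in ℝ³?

Yes

With X as base: XY = (16, -62, 40), XZ = (-9, -53, -4), XW = (-33, -93, -36).
XZ × XW = (1536, -192, -912).
XY · (XZ × XW) = 0.
The scalar triple product vanishes, so the four points are coplanar.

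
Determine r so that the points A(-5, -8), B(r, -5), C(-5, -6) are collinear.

-5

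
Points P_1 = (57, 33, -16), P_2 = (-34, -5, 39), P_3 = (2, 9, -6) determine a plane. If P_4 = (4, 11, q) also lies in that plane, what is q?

19

The plane through P_1, P_2, P_3 has equation 940x − 2115y + 94z = -17719.
Substituting P_4: (94)q + (-19505) = -17719, so q = 19.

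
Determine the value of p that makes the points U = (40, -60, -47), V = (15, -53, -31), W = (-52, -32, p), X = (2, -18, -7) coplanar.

13

Normal to plane UVX: n = (-392, 392, -784); plane equation n·P = -2352.
Requiring n·W = -2352: (-784)p + (7840) = -2352.
So p = 13.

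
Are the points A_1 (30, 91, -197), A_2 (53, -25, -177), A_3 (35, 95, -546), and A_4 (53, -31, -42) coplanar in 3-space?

No

The four points are coplanar iff the 3×3 determinant with rows A_1A_2, A_1A_3, A_1A_4 is zero.
Rows: (23, -116, 20), (5, 4, -349), (23, -122, 155).
Expanding along the first row: (23)(-41958) − (-116)(8802) + (20)(-702) = 41958.
Nonzero ⇒ not coplanar.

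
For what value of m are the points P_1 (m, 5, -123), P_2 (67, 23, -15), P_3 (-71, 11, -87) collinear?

Direction P_2P_3 = (-138, -12, -72). From the y-coordinate of P_1, the parameter along the line is τ = (5 − 23)/(-12) = 3/2.
Then m = 67 + 3/2·(-138) = -140.

-140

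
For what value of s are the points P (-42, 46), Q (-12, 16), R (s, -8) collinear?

12

The three points are collinear iff det[PQ; PR] = 0.
This determinant is linear in s: (30)s + (-360) = 0, so s = 12.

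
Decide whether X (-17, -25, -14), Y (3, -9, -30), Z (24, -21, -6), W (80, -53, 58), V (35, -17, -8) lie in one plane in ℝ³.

Yes

The plane through X, Y, Z has normal n = XY × XZ = (192, -816, -576) and equation n·P = 25200.
Checking the remaining points: n·W = 25200, n·V = 25200.
All equal 25200, so all 5 points lie in one plane.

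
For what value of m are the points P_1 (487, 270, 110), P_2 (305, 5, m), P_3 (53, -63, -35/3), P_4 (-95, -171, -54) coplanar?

Normal to plane P_1P_3P_4: n = (957, -366, -2412); plane equation n·P = 101919.
Requiring n·P_2 = 101919: (-2412)m + (290055) = 101919.
So m = 78.

78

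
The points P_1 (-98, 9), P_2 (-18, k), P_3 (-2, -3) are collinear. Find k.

-1

Collinearity: (P_2 − P_1) must be parallel to (P_3 − P_1) = (96, -12).
Cross-multiplying the components: (k − 9)·(96) = (80)·(-12).
Solving gives k = -1.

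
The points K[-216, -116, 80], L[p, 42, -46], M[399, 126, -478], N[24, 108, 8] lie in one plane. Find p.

9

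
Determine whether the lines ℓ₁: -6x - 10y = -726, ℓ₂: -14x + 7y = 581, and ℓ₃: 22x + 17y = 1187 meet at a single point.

Yes

The three lines meet at one point iff the augmented coefficient matrix [aᵢ bᵢ cᵢ] has rank < 3, i.e. its determinant vanishes.
Here the determinant is 0.
It vanishes, so the lines are concurrent at (-4, 75).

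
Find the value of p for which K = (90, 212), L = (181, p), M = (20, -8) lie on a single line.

The three points are collinear iff det[KL; KM] = 0.
This determinant is linear in p: (70)p + (-34860) = 0, so p = 498.

498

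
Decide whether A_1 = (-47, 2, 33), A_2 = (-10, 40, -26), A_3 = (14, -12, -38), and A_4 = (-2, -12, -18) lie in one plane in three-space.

The four points are coplanar iff the 3×3 determinant with rows A_1A_2, A_1A_3, A_1A_4 is zero.
Rows: (37, 38, -59), (61, -14, -71), (45, -14, -51).
Expanding along the first row: (37)(-280) − (38)(84) + (-59)(-224) = -336.
Nonzero ⇒ not coplanar.

No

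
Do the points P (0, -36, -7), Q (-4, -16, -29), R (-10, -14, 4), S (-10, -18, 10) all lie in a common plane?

No

A normal to the plane through P, Q, R is n = PQ × PR = (704, 264, 112).
The plane has equation n·X = -10288. For S: n·S = -10672.
-10672 ≠ -10288, so S is off the plane.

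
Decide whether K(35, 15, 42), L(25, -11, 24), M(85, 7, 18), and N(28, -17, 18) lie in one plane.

Yes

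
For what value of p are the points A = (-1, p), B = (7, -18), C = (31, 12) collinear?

-28

The three points are collinear iff det[AB; AC] = 0.
This determinant is linear in p: (24)p + (672) = 0, so p = -28.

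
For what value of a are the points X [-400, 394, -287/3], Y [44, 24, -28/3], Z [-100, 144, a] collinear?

Direction XY = (444, -370, 259/3). From the x-coordinate of Z, the parameter along the line is τ = (-100 − (-400))/444 = 25/37.
Then a = (-287/3) + 25/37·(259/3) = -112/3.

-112/3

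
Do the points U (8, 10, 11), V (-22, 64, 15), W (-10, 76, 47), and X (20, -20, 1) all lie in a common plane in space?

With U as base: UV = (-30, 54, 4), UW = (-18, 66, 36), UX = (12, -30, -10).
UW × UX = (420, 252, -252).
UV · (UW × UX) = 0.
The scalar triple product vanishes, so the four points are coplanar.

Yes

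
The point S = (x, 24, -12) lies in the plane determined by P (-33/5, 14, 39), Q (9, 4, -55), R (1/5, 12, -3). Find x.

4/5

Coplanarity requires PQ · (PR × PS) = 0.
PQ = (78/5, -10, -94), PR = (34/5, -2, -42); the triple product is linear in x with coefficient 232 and constant term -928/5.
Setting it to zero: x = 4/5.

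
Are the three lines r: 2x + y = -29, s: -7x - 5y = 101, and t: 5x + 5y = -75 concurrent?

The three lines meet at one point iff the augmented coefficient matrix [aᵢ bᵢ cᵢ] has rank < 3, i.e. its determinant vanishes.
Here the determinant is 10.
Nonzero, so no common point exists.

No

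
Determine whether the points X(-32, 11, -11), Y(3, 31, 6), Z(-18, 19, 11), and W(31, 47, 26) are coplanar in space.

Yes

A normal to the plane through X, Y, Z is n = XY × XZ = (304, -532, 0).
The plane has equation n·P = -15580. For W: n·W = -15580.
Equal, so W lies in the plane and all four are coplanar.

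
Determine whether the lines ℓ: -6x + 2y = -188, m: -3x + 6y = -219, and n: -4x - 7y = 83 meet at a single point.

Yes

Intersecting ℓ and m: solving the 2×2 system gives (x, y) = (23, -25).
Substitute into n: (-4)(23) + (-7)(-25) = 83.
This equals 83, so (23, -25) lies on all three lines and they are concurrent.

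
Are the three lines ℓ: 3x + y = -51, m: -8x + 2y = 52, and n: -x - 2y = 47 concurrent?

The three lines meet at one point iff the augmented coefficient matrix [aᵢ bᵢ cᵢ] has rank < 3, i.e. its determinant vanishes.
Here the determinant is 0.
It vanishes, so the lines are concurrent at (-11, -18).

Yes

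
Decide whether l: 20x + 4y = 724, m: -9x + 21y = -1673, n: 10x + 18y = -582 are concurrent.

No

Lines aᵢx + bᵢy = cᵢ with pairwise distinct directions are concurrent exactly when det[aᵢ bᵢ cᵢ] = 0.
Here the determinant is 640.
Nonzero, so no common point exists.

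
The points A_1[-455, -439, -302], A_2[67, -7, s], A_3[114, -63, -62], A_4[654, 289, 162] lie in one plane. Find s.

-14

Coplanarity ⇔ det[A_1A_2; A_1A_3; A_1A_4] = 0.
Expanding, this is linear in s: (-2752)s + (-38528) = 0.
So s = -14.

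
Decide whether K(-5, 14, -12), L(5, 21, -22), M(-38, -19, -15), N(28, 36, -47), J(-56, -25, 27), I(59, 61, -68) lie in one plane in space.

The plane through K, L, M has normal n = KL × KM = (-351, 360, -99) and equation n·P = 7983.
Checking the remaining points: n·N = 7785, n·J = 7983, n·I = 7983.
Since n·N = 7785 ≠ 7983, N is off the plane and the points are not all coplanar.

No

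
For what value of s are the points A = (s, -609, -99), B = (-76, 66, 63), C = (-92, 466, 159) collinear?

-49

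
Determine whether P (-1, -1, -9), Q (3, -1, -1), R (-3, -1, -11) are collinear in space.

No

PQ = (4, 0, 8), PR = (-2, 0, -2).
Comparing components 3 and 1: (8)(-2) − (4)(-2) = -8 ≠ 0, so PQ and PR are not parallel and the points are not collinear.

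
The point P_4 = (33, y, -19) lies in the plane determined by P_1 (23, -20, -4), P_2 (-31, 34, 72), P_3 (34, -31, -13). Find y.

-30

The plane through P_1, P_2, P_3 has equation 350x + 350y = 1050.
Substituting P_4: (350)y + (11550) = 1050, so y = -30.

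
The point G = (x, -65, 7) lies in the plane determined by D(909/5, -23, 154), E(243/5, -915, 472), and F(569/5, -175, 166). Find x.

The plane through D, E, F has equation 37632x − (100128/5)y − (202048/5)z = 1079008.
Substituting G: (37632)x + (5093984/5) = 1079008, so x = 8/5.

8/5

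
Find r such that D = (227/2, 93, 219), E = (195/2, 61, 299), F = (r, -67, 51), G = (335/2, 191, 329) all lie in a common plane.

The points are coplanar iff DE · (DF × DG) = 0.
Expanding, this is linear in r: (11360)r + (-289680) = 0.
So r = 51/2.

51/2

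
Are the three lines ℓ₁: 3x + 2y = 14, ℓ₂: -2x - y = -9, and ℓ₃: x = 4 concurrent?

Yes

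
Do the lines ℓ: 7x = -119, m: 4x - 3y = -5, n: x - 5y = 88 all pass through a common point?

Yes

Lines aᵢx + bᵢy = cᵢ with pairwise distinct directions are concurrent exactly when det[aᵢ bᵢ cᵢ] = 0.
Here the determinant is 0.
It vanishes, so the lines are concurrent at (-17, -21).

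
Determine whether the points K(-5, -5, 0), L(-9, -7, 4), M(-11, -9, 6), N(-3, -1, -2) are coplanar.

Yes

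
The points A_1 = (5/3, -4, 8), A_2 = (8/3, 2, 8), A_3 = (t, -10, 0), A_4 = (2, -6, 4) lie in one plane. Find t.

Normal to plane A_1A_2A_4: n = (-24, 4, -4); plane equation n·P = -88.
Requiring n·A_3 = -88: (-24)t + (-40) = -88.
So t = 2.

2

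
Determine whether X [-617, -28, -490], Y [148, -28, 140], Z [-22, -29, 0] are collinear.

No

XY = (765, 0, 630), XZ = (595, -1, 490).
Comparing components 2 and 3: (0)(490) − (630)(-1) = 630 ≠ 0, so XY and XZ are not parallel and the points are not collinear.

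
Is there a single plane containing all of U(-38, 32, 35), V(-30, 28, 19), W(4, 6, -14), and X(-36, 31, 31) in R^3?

Yes

The four points are coplanar iff the 3×3 determinant with rows UV, UW, UX is zero.
Rows: (8, -4, -16), (42, -26, -49), (2, -1, -4).
Expanding along the first row: (8)(55) − (-4)(-70) + (-16)(10) = 0.
Zero determinant ⇒ coplanar.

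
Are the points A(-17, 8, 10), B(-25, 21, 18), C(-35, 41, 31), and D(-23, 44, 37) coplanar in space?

The four points are coplanar iff the 3×3 determinant with rows AB, AC, AD is zero.
Rows: (-8, 13, 8), (-18, 33, 21), (-6, 36, 27).
Expanding along the first row: (-8)(135) − (13)(-360) + (8)(-450) = 0.
Zero determinant ⇒ coplanar.

Yes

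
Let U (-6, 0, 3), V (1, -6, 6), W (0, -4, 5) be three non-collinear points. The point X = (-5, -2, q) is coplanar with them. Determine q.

A normal to the plane is n = UV × UW = (0, 4, 8).
X lies in the plane iff n · UX = 0.
This gives (8)q + (-32) = 0, so q = 4.

4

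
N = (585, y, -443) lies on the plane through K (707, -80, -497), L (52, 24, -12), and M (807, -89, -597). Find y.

-51

Coplanarity requires KL · (KM × KN) = 0.
KL = (-655, 104, 485), KM = (100, -9, -100); the triple product is linear in y with coefficient -17000 and constant term -867000.
Setting it to zero: y = -51.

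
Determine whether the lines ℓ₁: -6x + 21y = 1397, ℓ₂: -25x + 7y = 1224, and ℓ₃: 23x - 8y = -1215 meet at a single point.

The three lines meet at one point iff the augmented coefficient matrix [aᵢ bᵢ cᵢ] has rank < 3, i.e. its determinant vanishes.
Here the determinant is 78.
Nonzero, so no common point exists.

No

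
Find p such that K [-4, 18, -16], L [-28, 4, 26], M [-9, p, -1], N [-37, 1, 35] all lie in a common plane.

13

The points are coplanar iff KL · (KM × KN) = 0.
Expanding, this is linear in p: (162)p + (-2106) = 0.
So p = 13.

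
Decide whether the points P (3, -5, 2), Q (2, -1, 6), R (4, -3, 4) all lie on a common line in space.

No

PQ = (-1, 4, 4), PR = (1, 2, 2).
PQ × PR = (0, 6, -6).
The cross product is nonzero, so the points do not lie on one line.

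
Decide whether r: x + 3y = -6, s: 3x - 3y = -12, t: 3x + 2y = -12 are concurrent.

No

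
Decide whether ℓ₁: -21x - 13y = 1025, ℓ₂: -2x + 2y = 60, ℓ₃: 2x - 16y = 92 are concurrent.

No

Intersecting ℓ₁ and ℓ₂: solving the 2×2 system gives (x, y) = (-1415/34, -395/34).
Substitute into ℓ₃: (2)(-1415/34) + (-16)(-395/34) = 1745/17.
But ℓ₃ requires 92 ≠ 1745/17, so the three lines have no common point.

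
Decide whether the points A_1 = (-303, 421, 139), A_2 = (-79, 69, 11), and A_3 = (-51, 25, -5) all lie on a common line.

A_1A_2 = (224, -352, -128), A_1A_3 = (252, -396, -144).
A_1A_2 × A_1A_3 = (0, 0, 0).
The cross product vanishes, so the three points are collinear.

Yes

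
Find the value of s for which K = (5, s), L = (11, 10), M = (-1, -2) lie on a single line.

The three points are collinear iff det[KL; KM] = 0.
This determinant is linear in s: (-12)s + (48) = 0, so s = 4.

4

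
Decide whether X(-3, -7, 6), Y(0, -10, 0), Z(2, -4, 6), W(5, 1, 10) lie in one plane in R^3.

Yes

A normal to the plane through X, Y, Z is n = XY × XZ = (18, -30, 24).
The plane has equation n·P = 300. For W: n·W = 300.
Equal, so W lies in the plane and all four are coplanar.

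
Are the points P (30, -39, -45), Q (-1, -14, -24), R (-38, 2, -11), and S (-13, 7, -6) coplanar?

Yes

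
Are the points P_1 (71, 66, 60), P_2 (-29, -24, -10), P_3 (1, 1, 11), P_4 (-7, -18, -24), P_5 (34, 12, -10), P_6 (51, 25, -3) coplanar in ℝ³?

No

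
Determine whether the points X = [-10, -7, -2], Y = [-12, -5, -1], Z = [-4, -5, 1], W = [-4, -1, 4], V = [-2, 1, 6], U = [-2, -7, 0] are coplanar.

Yes

The plane through X, Y, Z has normal n = XY × XZ = (4, 12, -16) and equation n·P = -92.
Checking the remaining points: n·W = -92, n·V = -92, n·U = -92.
All equal -92, so all 6 points lie in one plane.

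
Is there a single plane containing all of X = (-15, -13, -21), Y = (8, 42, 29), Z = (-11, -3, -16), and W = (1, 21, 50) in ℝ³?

Yes

The four points are coplanar iff the 3×3 determinant with rows XY, XZ, XW is zero.
Rows: (23, 55, 50), (4, 10, 5), (16, 34, 71).
Expanding along the first row: (23)(540) − (55)(204) + (50)(-24) = 0.
Zero determinant ⇒ coplanar.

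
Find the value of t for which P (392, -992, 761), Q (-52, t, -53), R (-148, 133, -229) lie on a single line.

-67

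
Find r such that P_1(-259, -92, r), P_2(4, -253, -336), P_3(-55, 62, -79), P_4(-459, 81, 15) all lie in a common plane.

-159

Coplanarity ⇔ det[P_1P_2; P_1P_3; P_1P_4] = 0.
Expanding, this is linear in r: (-126139)r + (-20056101) = 0.
So r = -159.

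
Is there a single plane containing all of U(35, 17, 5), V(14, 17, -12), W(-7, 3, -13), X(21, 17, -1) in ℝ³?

No

A normal to the plane through U, V, W is n = UV × UW = (-238, 336, 294).
The plane has equation n·P = -1148. For X: n·X = 420.
420 ≠ -1148, so X is off the plane.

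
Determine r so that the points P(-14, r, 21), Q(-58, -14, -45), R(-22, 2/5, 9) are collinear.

Direction QR = (36, 72/5, 54). From the x-coordinate of P, the parameter along the line is τ = (-14 − (-58))/36 = 11/9.
Then r = (-14) + 11/9·(72/5) = 18/5.

18/5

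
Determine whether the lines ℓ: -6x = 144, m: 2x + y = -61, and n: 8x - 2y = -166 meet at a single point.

The three lines meet at one point iff the augmented coefficient matrix [aᵢ bᵢ cᵢ] has rank < 3, i.e. its determinant vanishes.
Here the determinant is 0.
It vanishes, so the lines are concurrent at (-24, -13).

Yes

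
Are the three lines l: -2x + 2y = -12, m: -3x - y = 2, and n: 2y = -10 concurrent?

Yes

The three lines meet at one point iff the augmented coefficient matrix [aᵢ bᵢ cᵢ] has rank < 3, i.e. its determinant vanishes.
Here the determinant is 0.
It vanishes, so the lines are concurrent at (1, -5).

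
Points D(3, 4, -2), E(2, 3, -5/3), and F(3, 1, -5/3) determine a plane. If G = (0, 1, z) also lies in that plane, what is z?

-1

The plane through D, E, F has equation (2/3)x + (1/3)y + 3z = -8/3.
Substituting G: (3)z + (1/3) = -8/3, so z = -1.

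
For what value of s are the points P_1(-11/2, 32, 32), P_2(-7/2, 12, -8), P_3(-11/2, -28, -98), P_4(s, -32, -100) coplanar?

Normal to plane P_1P_2P_3: n = (200, 260, -120); plane equation n·P = 3380.
Requiring n·P_4 = 3380: (200)s + (3680) = 3380.
So s = -3/2.

-3/2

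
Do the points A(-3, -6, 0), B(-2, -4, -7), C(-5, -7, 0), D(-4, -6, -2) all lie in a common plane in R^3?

No

With A as base: AB = (1, 2, -7), AC = (-2, -1, 0), AD = (-1, 0, -2).
AC × AD = (2, -4, -1).
AB · (AC × AD) = 1.
Since 1 ≠ 0, the four points are not coplanar.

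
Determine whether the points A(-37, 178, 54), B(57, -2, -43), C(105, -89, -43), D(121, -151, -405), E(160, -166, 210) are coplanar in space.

The plane through A, B, C has normal n = AB × AC = (-8439, -4656, 462) and equation n·P = -491577.
Checking the remaining points: n·D = -505173, n·E = -480324.
Since n·D = -505173 ≠ -491577, D is off the plane and the points are not all coplanar.

No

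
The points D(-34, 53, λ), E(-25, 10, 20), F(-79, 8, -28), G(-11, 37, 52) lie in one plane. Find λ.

44

Coplanarity ⇔ det[DE; DF; DG] = 0.
Expanding, this is linear in λ: (1430)λ + (-62920) = 0.
So λ = 44.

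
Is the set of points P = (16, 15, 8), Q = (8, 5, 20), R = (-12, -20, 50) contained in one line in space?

Yes

PQ = (-8, -10, 12), PR = (-28, -35, 42).
PQ × PR = (0, 0, 0).
The cross product vanishes, so the three points are collinear.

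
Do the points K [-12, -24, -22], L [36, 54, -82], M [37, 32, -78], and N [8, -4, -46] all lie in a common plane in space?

No

A normal to the plane through K, L, M is n = KL × KM = (-1008, -252, -1134).
The plane has equation n·P = 43092. For N: n·N = 45108.
45108 ≠ 43092, so N is off the plane.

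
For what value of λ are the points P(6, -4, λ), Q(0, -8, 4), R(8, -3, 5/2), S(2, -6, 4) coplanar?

3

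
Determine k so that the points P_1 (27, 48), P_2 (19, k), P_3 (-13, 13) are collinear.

41

Collinearity: (P_2 − P_1) must be parallel to (P_3 − P_1) = (-40, -35).
Cross-multiplying the components: (k − 48)·(-40) = (-8)·(-35).
Solving gives k = 41.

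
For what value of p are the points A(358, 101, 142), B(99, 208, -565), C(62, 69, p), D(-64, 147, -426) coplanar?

36

The points are coplanar iff AB · (AC × AD) = 0.
Expanding, this is linear in p: (-33240)p + (1196640) = 0.
So p = 36.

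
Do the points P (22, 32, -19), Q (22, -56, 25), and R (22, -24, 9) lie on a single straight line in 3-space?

Yes

PQ = (0, -88, 44), PR = (0, -56, 28).
PQ × PR = (0, 0, 0).
The cross product vanishes, so the three points are collinear.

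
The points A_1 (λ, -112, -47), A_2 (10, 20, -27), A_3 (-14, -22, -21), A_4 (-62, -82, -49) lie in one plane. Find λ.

Coplanarity ⇔ det[A_1A_2; A_1A_3; A_1A_4] = 0.
Expanding, this is linear in λ: (-1536)λ + (-122880) = 0.
So λ = -80.

-80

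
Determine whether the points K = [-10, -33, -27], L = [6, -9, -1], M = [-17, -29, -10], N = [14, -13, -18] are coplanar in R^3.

With K as base: KL = (16, 24, 26), KM = (-7, 4, 17), KN = (24, 20, 9).
KM × KN = (-304, 471, -236).
KL · (KM × KN) = 304.
Since 304 ≠ 0, the four points are not coplanar.

No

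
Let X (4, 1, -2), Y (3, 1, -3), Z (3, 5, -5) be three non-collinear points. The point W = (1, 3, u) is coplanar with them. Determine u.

Coplanarity requires XY · (XZ × XW) = 0.
XY = (-1, 0, -1), XZ = (-1, 4, -3); the triple product is linear in u with coefficient -4 and constant term -24.
Setting it to zero: u = -6.

-6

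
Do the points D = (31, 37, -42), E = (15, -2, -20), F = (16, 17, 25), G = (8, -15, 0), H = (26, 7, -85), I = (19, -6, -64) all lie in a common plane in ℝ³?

No

The plane through D, E, F has normal n = DE × DF = (-2173, 742, -265) and equation n·P = -28779.
Checking the remaining points: n·G = -28514, n·H = -28779, n·I = -28779.
Since n·G = -28514 ≠ -28779, G is off the plane and the points are not all coplanar.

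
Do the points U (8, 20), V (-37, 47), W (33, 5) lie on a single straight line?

Yes

UV = (-45, 27), UW = (25, -15).
Checking proportionality: UW = -5/9·UV, so the vectors are parallel and the points are collinear.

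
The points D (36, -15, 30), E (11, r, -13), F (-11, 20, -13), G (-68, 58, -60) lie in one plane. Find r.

21

Normal to plane DFG: n = (-11, 242, 209); plane equation n·P = 2244.
Requiring n·E = 2244: (242)r + (-2838) = 2244.
So r = 21.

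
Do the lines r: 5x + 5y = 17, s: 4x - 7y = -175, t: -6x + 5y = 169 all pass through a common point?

No

The three lines meet at one point iff the augmented coefficient matrix [aᵢ bᵢ cᵢ] has rank < 3, i.e. its determinant vanishes.
Here the determinant is -44.
Nonzero, so no common point exists.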